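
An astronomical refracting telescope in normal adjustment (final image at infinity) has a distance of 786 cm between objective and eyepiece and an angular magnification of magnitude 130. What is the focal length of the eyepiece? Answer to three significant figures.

6.00 cm

In normal adjustment the tube length equals f_obj + f_eye and |M| = f_obj/f_eye.
So f_obj = 130 f_eye and 130 f_eye + f_eye = 786 cm, giving f_eye = 786/131 = 6.000 cm and f_obj = 780.000 cm.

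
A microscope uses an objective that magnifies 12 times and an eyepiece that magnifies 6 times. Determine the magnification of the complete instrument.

The overall magnification of a compound microscope is the product of the objective and eyepiece magnifications:
M = M_obj x M_eye = 12 x 6 = 72.

72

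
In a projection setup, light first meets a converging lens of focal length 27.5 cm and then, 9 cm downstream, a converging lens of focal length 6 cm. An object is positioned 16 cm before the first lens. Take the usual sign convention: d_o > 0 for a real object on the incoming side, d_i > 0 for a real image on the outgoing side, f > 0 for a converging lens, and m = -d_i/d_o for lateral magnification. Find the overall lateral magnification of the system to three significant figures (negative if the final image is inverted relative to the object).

First lens: d_i1 = 1/(1/27.5 - 1/16) = -38.261 cm.
m_1 = -(-38.261)/16 = 2.3913.
The intermediate image is virtual, 38.261 cm to the left of lens 1, so d_o2 = L - d_i1 = 9 - (-38.261) = 47.261 cm.
Second lens: d_i2 = 1/(1/6 - 1/(47.261)) = 6.872 cm.
m_2 = -(6.872)/(47.261) = -0.1454.
The system's lateral magnification is m_1 m_2 = (2.3913)(-0.1454) = -0.3477.

-0.348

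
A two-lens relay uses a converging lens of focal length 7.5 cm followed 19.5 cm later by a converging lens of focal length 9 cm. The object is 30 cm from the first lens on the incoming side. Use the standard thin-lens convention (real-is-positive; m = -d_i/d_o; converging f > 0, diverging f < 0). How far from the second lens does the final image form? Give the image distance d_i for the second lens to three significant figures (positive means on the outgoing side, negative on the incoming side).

171 cm

Lens 1: 1/d_i1 = 1/f_1 - 1/d_o1 = 1/7.5 - 1/30 = 0.10000 cm^-1, so d_i1 = 10.000 cm.
The intermediate image is 10.000 cm to the right of lens 1, so d_o2 = L - d_i1 = 19.5 - 10.000 = 9.500 cm.
Lens 2: 1/d_i2 = 1/f_2 - 1/d_o2 = 1/9 - 1/(9.500) = 0.00585 cm^-1, so d_i2 = 171.000 cm.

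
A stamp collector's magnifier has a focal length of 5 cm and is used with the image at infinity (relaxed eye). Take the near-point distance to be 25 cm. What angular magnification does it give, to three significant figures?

M = D/f = 25/5 = 5.000.

5.00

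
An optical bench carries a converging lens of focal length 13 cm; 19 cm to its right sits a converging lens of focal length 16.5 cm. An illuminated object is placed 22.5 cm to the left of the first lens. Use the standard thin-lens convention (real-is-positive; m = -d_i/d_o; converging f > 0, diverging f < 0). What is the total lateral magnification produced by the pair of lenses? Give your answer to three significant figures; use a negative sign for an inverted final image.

-0.798

Lens 1: 1/d_i1 = 1/f_1 - 1/d_o1 = 1/13 - 1/22.5 = 0.03248 cm^-1, so d_i1 = 30.789 cm.
m_1 = -(30.789)/22.5 = -1.3684.
Since 30.789 cm > 19 cm, the first image lies past the second lens and serves as a virtual object: d_o2 = L - d_i1 = -11.789 cm.
Lens 2: 1/d_i2 = 1/f_2 - 1/d_o2 = 1/16.5 - 1/(-11.789) = 0.14543 cm^-1, so d_i2 = 6.876 cm.
m_2 = -(6.876)/(-11.789) = 0.5833.
The system's lateral magnification is m_1 m_2 = (-1.3684)(0.5833) = -0.7981.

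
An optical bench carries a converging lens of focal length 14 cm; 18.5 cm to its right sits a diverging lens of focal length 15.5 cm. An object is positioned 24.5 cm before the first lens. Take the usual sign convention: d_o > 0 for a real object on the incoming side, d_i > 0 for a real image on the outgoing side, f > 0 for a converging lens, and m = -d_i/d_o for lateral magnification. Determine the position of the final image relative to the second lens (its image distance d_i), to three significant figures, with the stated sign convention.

Lens 1: 1/d_i1 = 1/f_1 - 1/d_o1 = 1/14 - 1/24.5 = 0.03061 cm^-1, so d_i1 = 32.667 cm.
Since 32.667 cm > 18.5 cm, the first image lies past the second lens and serves as a virtual object: d_o2 = L - d_i1 = -14.167 cm.
Lens 2: 1/d_i2 = 1/f_2 - 1/d_o2 = 1/(-15.5) - 1/(-14.167) = 0.00607 cm^-1, so d_i2 = 164.687 cm.

165 cm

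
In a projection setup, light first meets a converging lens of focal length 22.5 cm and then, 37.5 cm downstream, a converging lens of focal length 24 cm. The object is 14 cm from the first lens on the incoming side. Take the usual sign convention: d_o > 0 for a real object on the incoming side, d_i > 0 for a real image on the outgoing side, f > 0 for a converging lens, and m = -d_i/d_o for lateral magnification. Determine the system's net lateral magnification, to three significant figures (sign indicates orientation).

Applying the thin-lens equation to the first lens, 1/22.5 = 1/14 + 1/d_i1, which gives d_i1 = -37.059 cm.
Its lateral magnification is m_1 = -d_i1/d_o1 = -(-37.059)/14 = 2.6471.
The intermediate image is virtual, 37.059 cm to the left of lens 1, so d_o2 = L - d_i1 = 37.5 - (-37.059) = 74.559 cm.
Applying the thin-lens equation again with f_2 = 24 cm and d_o2 = 74.559 cm gives d_i2 = 35.393 cm.
m_2 = -(35.393)/(74.559) = -0.4747.
The system's lateral magnification is m_1 m_2 = (2.6471)(-0.4747) = -1.2565.

-1.26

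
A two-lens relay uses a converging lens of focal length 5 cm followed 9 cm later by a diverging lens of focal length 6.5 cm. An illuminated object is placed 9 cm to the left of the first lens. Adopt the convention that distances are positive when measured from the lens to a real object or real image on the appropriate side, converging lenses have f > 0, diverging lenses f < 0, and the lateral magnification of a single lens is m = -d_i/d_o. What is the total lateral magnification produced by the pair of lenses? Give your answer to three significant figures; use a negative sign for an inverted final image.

First lens: d_i1 = 1/(1/5 - 1/9) = 11.250 cm.
m_1 = -(11.250)/9 = -1.2500.
This image would form 11.250 cm past lens 1, i.e. 2.250 cm beyond lens 2, so it is a virtual object for lens 2: d_o2 = 9 - 11.250 = -2.250 cm.
Second lens: d_i2 = 1/(1/(-6.5) - 1/(-2.250)) = 3.441 cm.
m_2 = -(3.441)/(-2.250) = 1.5294.
Overall magnification: m = m_1 m_2 = -1.9118.

-1.91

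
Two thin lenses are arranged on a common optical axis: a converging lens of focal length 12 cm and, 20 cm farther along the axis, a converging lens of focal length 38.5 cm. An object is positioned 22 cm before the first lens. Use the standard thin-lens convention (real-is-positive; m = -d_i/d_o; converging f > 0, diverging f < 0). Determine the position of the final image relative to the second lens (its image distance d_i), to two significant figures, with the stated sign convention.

First lens: d_i1 = 1/(1/12 - 1/22) = 26.400 cm.
This image would form 26.400 cm past lens 1, i.e. 6.400 cm beyond lens 2, so it is a virtual object for lens 2: d_o2 = 20 - 26.400 = -6.400 cm.
Second lens: d_i2 = 1/(1/38.5 - 1/(-6.400)) = 5.488 cm.

5.5 cm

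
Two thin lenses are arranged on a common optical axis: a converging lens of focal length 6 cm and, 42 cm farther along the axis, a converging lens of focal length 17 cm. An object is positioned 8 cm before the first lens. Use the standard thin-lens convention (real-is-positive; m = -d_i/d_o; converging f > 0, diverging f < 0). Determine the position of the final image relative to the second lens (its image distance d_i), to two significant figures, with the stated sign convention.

310 cm

Lens 1: 1/d_i1 = 1/f_1 - 1/d_o1 = 1/6 - 1/8 = 0.04167 cm^-1, so d_i1 = 24.000 cm.
The intermediate image is 24.000 cm to the right of lens 1, so d_o2 = L - d_i1 = 42 - 24.000 = 18.000 cm.
Lens 2: 1/d_i2 = 1/f_2 - 1/d_o2 = 1/17 - 1/(18.000) = 0.00327 cm^-1, so d_i2 = 306.000 cm.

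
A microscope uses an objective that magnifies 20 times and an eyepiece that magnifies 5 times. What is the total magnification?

The overall magnification of a compound microscope is the product of the objective and eyepiece magnifications:
M = M_obj x M_eye = 20 x 5 = 100.

100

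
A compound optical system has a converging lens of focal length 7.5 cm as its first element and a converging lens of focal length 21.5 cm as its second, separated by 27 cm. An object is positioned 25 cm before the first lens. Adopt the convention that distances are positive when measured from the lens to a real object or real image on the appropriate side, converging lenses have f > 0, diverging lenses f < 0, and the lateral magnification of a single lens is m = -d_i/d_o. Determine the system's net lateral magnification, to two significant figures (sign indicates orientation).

Applying the thin-lens equation to the first lens, 1/7.5 = 1/25 + 1/d_i1, which gives d_i1 = 10.714 cm.
Its lateral magnification is m_1 = -d_i1/d_o1 = -(10.714)/25 = -0.4286.
The intermediate image is 10.714 cm to the right of lens 1, so d_o2 = L - d_i1 = 27 - 10.714 = 16.286 cm.
Applying the thin-lens equation again with f_2 = 21.5 cm and d_o2 = 16.286 cm gives d_i2 = -67.151 cm.
m_2 = -(-67.151)/(16.286) = 4.1233.
Total m = m_1 x m_2 = (-0.4286)(4.1233) = -1.7671.

-1.8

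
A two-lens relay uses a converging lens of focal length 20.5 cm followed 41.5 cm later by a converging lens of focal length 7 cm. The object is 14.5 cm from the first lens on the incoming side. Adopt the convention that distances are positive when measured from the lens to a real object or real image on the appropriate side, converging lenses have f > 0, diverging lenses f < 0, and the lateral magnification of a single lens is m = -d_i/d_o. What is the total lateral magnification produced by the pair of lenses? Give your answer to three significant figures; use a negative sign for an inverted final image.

-0.285

Lens 1: 1/d_i1 = 1/f_1 - 1/d_o1 = 1/20.5 - 1/14.5 = -0.02019 cm^-1, so d_i1 = -49.542 cm.
m_1 = -(-49.542)/14.5 = 3.4167.
The intermediate image is virtual, 49.542 cm to the left of lens 1, so d_o2 = L - d_i1 = 41.5 - (-49.542) = 91.042 cm.
Lens 2: 1/d_i2 = 1/f_2 - 1/d_o2 = 1/7 - 1/(91.042) = 0.13187 cm^-1, so d_i2 = 7.583 cm.
m_2 = -(7.583)/(91.042) = -0.0833.
Total m = m_1 x m_2 = (3.4167)(-0.0833) = -0.2846.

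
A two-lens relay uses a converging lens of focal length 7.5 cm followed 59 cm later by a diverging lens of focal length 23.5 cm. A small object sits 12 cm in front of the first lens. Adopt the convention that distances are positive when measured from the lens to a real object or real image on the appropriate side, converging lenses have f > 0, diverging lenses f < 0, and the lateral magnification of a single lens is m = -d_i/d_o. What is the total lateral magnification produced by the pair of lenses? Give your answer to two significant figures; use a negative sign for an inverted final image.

-0.63

Lens 1: 1/d_i1 = 1/f_1 - 1/d_o1 = 1/7.5 - 1/12 = 0.05000 cm^-1, so d_i1 = 20.000 cm.
m_1 = -(20.000)/12 = -1.6667.
That image sits 39.000 cm in front of the second lens, so d_o2 = 39.000 cm.
Lens 2: 1/d_i2 = 1/f_2 - 1/d_o2 = 1/(-23.5) - 1/(39.000) = -0.06819 cm^-1, so d_i2 = -14.664 cm.
m_2 = -(-14.664)/(39.000) = 0.3760.
The system's lateral magnification is m_1 m_2 = (-1.6667)(0.3760) = -0.6267.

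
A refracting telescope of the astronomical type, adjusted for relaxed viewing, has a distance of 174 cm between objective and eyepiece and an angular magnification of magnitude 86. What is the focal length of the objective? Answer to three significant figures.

172 cm

In normal adjustment the tube length equals f_obj + f_eye and |M| = f_obj/f_eye.
So f_obj = 86 f_eye and 86 f_eye + f_eye = 174 cm, giving f_eye = 174/87 = 2.000 cm and f_obj = 172.000 cm.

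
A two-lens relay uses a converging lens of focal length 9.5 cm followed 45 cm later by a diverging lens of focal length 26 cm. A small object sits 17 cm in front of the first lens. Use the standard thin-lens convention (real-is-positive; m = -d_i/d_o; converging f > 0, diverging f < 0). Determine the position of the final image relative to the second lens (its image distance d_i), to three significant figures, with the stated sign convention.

-12.3 cm

First lens: d_i1 = 1/(1/9.5 - 1/17) = 21.533 cm.
Object distance for lens 2: d_o2 = 45 - 21.533 = 23.467 cm.
Second lens: d_i2 = 1/(1/(-26) - 1/(23.467)) = -12.334 cm.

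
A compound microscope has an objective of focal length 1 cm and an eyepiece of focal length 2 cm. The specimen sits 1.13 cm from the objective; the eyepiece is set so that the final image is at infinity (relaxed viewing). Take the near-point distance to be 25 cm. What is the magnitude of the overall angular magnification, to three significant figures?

96.2

Objective: 1/d_i = 1/f_obj - 1/d_o = 1/1 - 1/1.13 = 0.11504 cm^-1, so d_i = 8.692 cm.
m_obj = -d_i/d_o = -8.692/1.13 = -7.692.
Eyepiece angular magnification (image at infinity): M_eye = D/f_e = 25/2 = 12.500.
Overall M = m_obj x M_eye = (-7.692)(12.500) = -96.15.
|M| = 96.15.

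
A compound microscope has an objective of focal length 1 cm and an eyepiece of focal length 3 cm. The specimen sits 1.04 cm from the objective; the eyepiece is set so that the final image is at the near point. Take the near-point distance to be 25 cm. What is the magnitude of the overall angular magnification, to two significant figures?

230

Objective: 1/d_i = 1/f_obj - 1/d_o = 1/1 - 1/1.04 = 0.03846 cm^-1, so d_i = 26.000 cm.
m_obj = -d_i/d_o = -26.000/1.04 = -25.000.
Eyepiece angular magnification (image at near point): M_eye = 1 + D/f_e = 1 + 25/3 = 9.333.
Overall M = m_obj x M_eye = (-25.000)(9.333) = -233.33.
|M| = 233.33.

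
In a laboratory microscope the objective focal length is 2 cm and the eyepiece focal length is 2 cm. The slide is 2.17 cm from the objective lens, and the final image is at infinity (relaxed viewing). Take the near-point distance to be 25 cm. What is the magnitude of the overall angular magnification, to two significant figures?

Objective: 1/d_i = 1/f_obj - 1/d_o = 1/2 - 1/2.17 = 0.03917 cm^-1, so d_i = 25.529 cm.
m_obj = -d_i/d_o = -25.529/2.17 = -11.765.
Eyepiece angular magnification (image at infinity): M_eye = D/f_e = 25/2 = 12.500.
Overall M = m_obj x M_eye = (-11.765)(12.500) = -147.06.
|M| = 147.06.

150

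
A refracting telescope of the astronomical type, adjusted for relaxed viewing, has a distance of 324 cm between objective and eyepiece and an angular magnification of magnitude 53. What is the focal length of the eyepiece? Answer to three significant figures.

In normal adjustment the tube length equals f_obj + f_eye and |M| = f_obj/f_eye.
So f_obj = 53 f_eye and 53 f_eye + f_eye = 324 cm, giving f_eye = 324/54 = 6.000 cm and f_obj = 318.000 cm.

6.00 cm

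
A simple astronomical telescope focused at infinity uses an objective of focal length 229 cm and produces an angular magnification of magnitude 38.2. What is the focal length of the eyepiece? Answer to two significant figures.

|M| = f_obj/f_eye, so f_eye = f_obj/|M| = 229/38.2 = 5.995 cm.

6.0 cm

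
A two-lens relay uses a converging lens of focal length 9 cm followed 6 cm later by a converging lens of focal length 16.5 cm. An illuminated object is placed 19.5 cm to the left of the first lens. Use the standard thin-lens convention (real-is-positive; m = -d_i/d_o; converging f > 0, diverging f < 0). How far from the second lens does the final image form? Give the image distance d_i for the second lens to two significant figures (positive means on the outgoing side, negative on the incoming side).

6.5 cm

Lens 1: 1/d_i1 = 1/f_1 - 1/d_o1 = 1/9 - 1/19.5 = 0.05983 cm^-1, so d_i1 = 16.714 cm.
Since 16.714 cm > 6 cm, the first image lies past the second lens and serves as a virtual object: d_o2 = L - d_i1 = -10.714 cm.
Lens 2: 1/d_i2 = 1/f_2 - 1/d_o2 = 1/16.5 - 1/(-10.714) = 0.15394 cm^-1, so d_i2 = 6.496 cm.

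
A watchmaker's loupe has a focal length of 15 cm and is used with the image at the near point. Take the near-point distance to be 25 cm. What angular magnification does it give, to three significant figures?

M = 1 + D/f = 1 + 25/15 = 2.667.

2.67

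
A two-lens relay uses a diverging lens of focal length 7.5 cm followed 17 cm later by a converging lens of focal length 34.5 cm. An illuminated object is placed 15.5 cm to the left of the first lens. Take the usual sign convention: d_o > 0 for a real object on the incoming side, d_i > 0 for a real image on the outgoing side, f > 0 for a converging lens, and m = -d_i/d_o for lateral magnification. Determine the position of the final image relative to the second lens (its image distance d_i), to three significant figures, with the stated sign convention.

-61.1 cm

First lens: d_i1 = 1/(1/(-7.5) - 1/15.5) = -5.054 cm.
With d_i1 < 0 the first image is virtual and lies on the object side; the object distance for lens 2 is d_o2 = 17 - (-5.054) = 22.054 cm.
Second lens: d_i2 = 1/(1/34.5 - 1/(22.054)) = -61.136 cm.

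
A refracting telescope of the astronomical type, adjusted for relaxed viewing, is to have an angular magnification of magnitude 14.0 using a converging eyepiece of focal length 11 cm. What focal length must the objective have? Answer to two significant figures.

150 cm

|M| = f_obj/|f_eye|, so f_obj = |M| x |f_eye| = 14.0 x 11 = 154.000 cm.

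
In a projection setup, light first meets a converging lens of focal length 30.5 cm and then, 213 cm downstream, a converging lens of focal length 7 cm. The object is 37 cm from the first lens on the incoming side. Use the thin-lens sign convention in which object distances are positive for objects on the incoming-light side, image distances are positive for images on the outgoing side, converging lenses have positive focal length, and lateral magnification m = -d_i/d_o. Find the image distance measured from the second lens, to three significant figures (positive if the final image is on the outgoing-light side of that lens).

Lens 1: 1/d_i1 = 1/f_1 - 1/d_o1 = 1/30.5 - 1/37 = 0.00576 cm^-1, so d_i1 = 173.615 cm.
The intermediate image is 173.615 cm to the right of lens 1, so d_o2 = L - d_i1 = 213 - 173.615 = 39.385 cm.
Lens 2: 1/d_i2 = 1/f_2 - 1/d_o2 = 1/7 - 1/(39.385) = 0.11747 cm^-1, so d_i2 = 8.513 cm.

8.51 cm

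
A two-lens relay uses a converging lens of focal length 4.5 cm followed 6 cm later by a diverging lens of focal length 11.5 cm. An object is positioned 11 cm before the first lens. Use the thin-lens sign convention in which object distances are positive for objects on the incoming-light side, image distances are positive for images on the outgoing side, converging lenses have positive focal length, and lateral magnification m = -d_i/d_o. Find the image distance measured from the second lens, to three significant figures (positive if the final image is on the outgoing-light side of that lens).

1.88 cm

Lens 1: 1/d_i1 = 1/f_1 - 1/d_o1 = 1/4.5 - 1/11 = 0.13131 cm^-1, so d_i1 = 7.615 cm.
Since 7.615 cm > 6 cm, the first image lies past the second lens and serves as a virtual object: d_o2 = L - d_i1 = -1.615 cm.
Lens 2: 1/d_i2 = 1/f_2 - 1/d_o2 = 1/(-11.5) - 1/(-1.615) = 0.53209 cm^-1, so d_i2 = 1.879 cm.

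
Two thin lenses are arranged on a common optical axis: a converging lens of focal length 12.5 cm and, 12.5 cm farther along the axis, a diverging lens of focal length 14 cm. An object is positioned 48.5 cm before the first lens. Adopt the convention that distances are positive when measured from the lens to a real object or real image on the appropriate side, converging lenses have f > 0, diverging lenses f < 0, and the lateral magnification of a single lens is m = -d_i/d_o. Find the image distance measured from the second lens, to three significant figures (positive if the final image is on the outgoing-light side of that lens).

Applying the thin-lens equation to the first lens, 1/12.5 = 1/48.5 + 1/d_i1, which gives d_i1 = 16.840 cm.
This image would form 16.840 cm past lens 1, i.e. 4.340 cm beyond lens 2, so it is a virtual object for lens 2: d_o2 = 12.5 - 16.840 = -4.340 cm.
Applying the thin-lens equation again with f_2 = -14 cm and d_o2 = -4.340 cm gives d_i2 = 6.290 cm.

6.29 cm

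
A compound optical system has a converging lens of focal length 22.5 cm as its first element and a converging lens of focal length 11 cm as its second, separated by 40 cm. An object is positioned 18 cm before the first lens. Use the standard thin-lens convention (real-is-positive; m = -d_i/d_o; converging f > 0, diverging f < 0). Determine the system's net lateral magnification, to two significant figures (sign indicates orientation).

Lens 1: 1/d_i1 = 1/f_1 - 1/d_o1 = 1/22.5 - 1/18 = -0.01111 cm^-1, so d_i1 = -90.000 cm.
m_1 = -(-90.000)/18 = 5.0000.
With d_i1 < 0 the first image is virtual and lies on the object side; the object distance for lens 2 is d_o2 = 40 - (-90.000) = 130.000 cm.
Lens 2: 1/d_i2 = 1/f_2 - 1/d_o2 = 1/11 - 1/(130.000) = 0.08322 cm^-1, so d_i2 = 12.017 cm.
m_2 = -(12.017)/(130.000) = -0.0924.
The system's lateral magnification is m_1 m_2 = (5.0000)(-0.0924) = -0.4622.

-0.46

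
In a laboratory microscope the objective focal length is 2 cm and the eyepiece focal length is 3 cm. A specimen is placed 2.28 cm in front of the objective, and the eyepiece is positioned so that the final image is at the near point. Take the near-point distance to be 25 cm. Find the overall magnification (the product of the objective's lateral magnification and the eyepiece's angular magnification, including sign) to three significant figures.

-66.7

Objective: 1/d_i = 1/f_obj - 1/d_o = 1/2 - 1/2.28 = 0.06140 cm^-1, so d_i = 16.286 cm.
m_obj = -d_i/d_o = -16.286/2.28 = -7.143.
Eyepiece angular magnification (image at near point): M_eye = 1 + D/f_e = 1 + 25/3 = 9.333.
Overall M = m_obj x M_eye = (-7.143)(9.333) = -66.67.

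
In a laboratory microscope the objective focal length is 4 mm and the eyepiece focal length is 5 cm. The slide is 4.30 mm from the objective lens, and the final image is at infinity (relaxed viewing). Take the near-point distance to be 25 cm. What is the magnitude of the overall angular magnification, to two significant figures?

67

Convert to cm: f_obj = 4 mm = 0.4 cm; d_o = 4.30 mm = 0.43 cm.
Objective: 1/d_i = 1/f_obj - 1/d_o = 1/0.4 - 1/0.43 = 0.17442 cm^-1, so d_i = 5.733 cm.
m_obj = -d_i/d_o = -5.733/0.43 = -13.333.
Eyepiece angular magnification (image at infinity): M_eye = D/f_e = 25/5 = 5.000.
Overall M = m_obj x M_eye = (-13.333)(5.000) = -66.67.
|M| = 66.67.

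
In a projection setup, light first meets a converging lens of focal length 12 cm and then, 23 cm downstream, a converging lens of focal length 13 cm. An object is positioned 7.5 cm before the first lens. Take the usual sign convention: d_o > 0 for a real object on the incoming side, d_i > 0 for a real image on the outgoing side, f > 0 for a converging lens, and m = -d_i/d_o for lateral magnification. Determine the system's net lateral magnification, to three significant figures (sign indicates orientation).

-1.16

First lens: d_i1 = 1/(1/12 - 1/7.5) = -20.000 cm.
m_1 = -(-20.000)/7.5 = 2.6667.
The intermediate image is virtual, 20.000 cm to the left of lens 1, so d_o2 = L - d_i1 = 23 - (-20.000) = 43.000 cm.
Second lens: d_i2 = 1/(1/13 - 1/(43.000)) = 18.633 cm.
m_2 = -(18.633)/(43.000) = -0.4333.
The system's lateral magnification is m_1 m_2 = (2.6667)(-0.4333) = -1.1556.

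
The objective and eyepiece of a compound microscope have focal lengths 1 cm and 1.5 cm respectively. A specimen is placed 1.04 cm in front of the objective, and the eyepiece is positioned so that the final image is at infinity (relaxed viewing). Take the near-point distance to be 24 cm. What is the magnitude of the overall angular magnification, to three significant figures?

Objective: 1/d_i = 1/f_obj - 1/d_o = 1/1 - 1/1.04 = 0.03846 cm^-1, so d_i = 26.000 cm.
m_obj = -d_i/d_o = -26.000/1.04 = -25.000.
Eyepiece angular magnification (image at infinity): M_eye = D/f_e = 24/1.5 = 16.000.
Overall M = m_obj x M_eye = (-25.000)(16.000) = -400.00.
|M| = 400.00.

400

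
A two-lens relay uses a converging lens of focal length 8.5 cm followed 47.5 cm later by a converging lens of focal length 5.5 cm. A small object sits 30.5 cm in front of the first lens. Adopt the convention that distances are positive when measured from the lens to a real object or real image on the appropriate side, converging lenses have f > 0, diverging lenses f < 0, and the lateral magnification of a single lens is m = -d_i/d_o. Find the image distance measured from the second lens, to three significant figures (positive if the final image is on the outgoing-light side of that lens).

First lens: d_i1 = 1/(1/8.5 - 1/30.5) = 11.784 cm.
Object distance for lens 2: d_o2 = 47.5 - 11.784 = 35.716 cm.
Second lens: d_i2 = 1/(1/5.5 - 1/(35.716)) = 6.501 cm.

6.50 cm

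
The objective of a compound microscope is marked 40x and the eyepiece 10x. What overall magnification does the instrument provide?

The overall magnification of a compound microscope is the product of the objective and eyepiece magnifications:
M = M_obj x M_eye = 40 x 10 = 400.

400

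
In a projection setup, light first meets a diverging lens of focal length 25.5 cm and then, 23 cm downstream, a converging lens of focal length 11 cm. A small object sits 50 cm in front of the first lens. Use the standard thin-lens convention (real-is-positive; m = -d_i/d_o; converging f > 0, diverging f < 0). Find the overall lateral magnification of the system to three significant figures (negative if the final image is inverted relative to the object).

-0.129

Lens 1: 1/d_i1 = 1/f_1 - 1/d_o1 = 1/(-25.5) - 1/50 = -0.05922 cm^-1, so d_i1 = -16.887 cm.
m_1 = -(-16.887)/50 = 0.3377.
With d_i1 < 0 the first image is virtual and lies on the object side; the object distance for lens 2 is d_o2 = 23 - (-16.887) = 39.887 cm.
Lens 2: 1/d_i2 = 1/f_2 - 1/d_o2 = 1/11 - 1/(39.887) = 0.06584 cm^-1, so d_i2 = 15.189 cm.
m_2 = -(15.189)/(39.887) = -0.3808.
Total m = m_1 x m_2 = (0.3377)(-0.3808) = -0.1286.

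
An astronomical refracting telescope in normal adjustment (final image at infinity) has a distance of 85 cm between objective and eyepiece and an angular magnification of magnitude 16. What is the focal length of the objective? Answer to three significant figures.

80.0 cm

In normal adjustment the tube length equals f_obj + f_eye and |M| = f_obj/f_eye.
So f_obj = 16 f_eye and 16 f_eye + f_eye = 85 cm, giving f_eye = 85/17 = 5.000 cm and f_obj = 80.000 cm.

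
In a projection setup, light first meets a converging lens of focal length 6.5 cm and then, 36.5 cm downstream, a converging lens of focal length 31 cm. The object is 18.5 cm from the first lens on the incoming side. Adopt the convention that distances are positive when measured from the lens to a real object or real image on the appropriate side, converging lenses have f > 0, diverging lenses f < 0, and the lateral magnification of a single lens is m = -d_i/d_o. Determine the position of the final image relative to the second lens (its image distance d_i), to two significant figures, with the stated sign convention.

-180 cm

Applying the thin-lens equation to the first lens, 1/6.5 = 1/18.5 + 1/d_i1, which gives d_i1 = 10.021 cm.
Object distance for lens 2: d_o2 = 36.5 - 10.021 = 26.479 cm.
Applying the thin-lens equation again with f_2 = 31 cm and d_o2 = 26.479 cm gives d_i2 = -181.571 cm.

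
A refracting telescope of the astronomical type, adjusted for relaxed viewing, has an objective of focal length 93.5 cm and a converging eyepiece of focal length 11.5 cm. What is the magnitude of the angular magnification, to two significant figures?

8.1

|M| = f_obj/|f_eye| = 93.5/11.5 = 8.130.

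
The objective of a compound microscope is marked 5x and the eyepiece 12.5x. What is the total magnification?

The overall magnification of a compound microscope is the product of the objective and eyepiece magnifications:
M = M_obj x M_eye = 5 x 12.5 = 62.5.

62.5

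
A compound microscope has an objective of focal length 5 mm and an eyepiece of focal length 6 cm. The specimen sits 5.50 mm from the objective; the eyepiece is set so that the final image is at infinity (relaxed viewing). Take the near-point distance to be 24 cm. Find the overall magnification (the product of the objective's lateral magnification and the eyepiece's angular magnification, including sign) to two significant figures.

-40

Convert to cm: f_obj = 5 mm = 0.5 cm; d_o = 5.50 mm = 0.55 cm.
Objective: 1/d_i = 1/f_obj - 1/d_o = 1/0.5 - 1/0.55 = 0.18182 cm^-1, so d_i = 5.500 cm.
m_obj = -d_i/d_o = -5.500/0.55 = -10.000.
Eyepiece angular magnification (image at infinity): M_eye = D/f_e = 24/6 = 4.000.
Overall M = m_obj x M_eye = (-10.000)(4.000) = -40.00.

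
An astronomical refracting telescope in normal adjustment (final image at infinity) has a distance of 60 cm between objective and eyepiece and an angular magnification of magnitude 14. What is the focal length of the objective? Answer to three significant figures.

In normal adjustment the tube length equals f_obj + f_eye and |M| = f_obj/f_eye.
So f_obj = 14 f_eye and 14 f_eye + f_eye = 60 cm, giving f_eye = 60/15 = 4.000 cm and f_obj = 56.000 cm.

56.0 cm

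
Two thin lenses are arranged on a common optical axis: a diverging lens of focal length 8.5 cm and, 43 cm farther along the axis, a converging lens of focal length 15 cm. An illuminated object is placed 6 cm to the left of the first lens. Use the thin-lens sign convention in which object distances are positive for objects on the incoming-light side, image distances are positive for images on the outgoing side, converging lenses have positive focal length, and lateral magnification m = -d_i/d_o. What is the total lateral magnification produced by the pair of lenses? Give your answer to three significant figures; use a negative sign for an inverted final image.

Applying the thin-lens equation to the first lens, 1/(-8.5) = 1/6 + 1/d_i1, which gives d_i1 = -3.517 cm.
Its lateral magnification is m_1 = -d_i1/d_o1 = -(-3.517)/6 = 0.5862.
With d_i1 < 0 the first image is virtual and lies on the object side; the object distance for lens 2 is d_o2 = 43 - (-3.517) = 46.517 cm.
Applying the thin-lens equation again with f_2 = 15 cm and d_o2 = 46.517 cm gives d_i2 = 22.139 cm.
m_2 = -(22.139)/(46.517) = -0.4759.
The system's lateral magnification is m_1 m_2 = (0.5862)(-0.4759) = -0.2790.

-0.279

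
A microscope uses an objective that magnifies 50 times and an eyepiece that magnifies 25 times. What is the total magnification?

The overall magnification of a compound microscope is the product of the objective and eyepiece magnifications:
M = M_obj x M_eye = 50 x 25 = 1250.

1250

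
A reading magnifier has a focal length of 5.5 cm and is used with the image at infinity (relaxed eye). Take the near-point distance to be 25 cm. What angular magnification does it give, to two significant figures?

4.5

M = D/f = 25/5.5 = 4.545.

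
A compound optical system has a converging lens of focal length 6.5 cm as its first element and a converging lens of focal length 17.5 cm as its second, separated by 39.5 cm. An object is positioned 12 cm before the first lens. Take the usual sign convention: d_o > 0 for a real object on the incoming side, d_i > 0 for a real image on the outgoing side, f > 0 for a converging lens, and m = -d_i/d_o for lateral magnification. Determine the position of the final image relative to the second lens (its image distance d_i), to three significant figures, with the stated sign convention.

56.7 cm

First lens: d_i1 = 1/(1/6.5 - 1/12) = 14.182 cm.
That image sits 25.318 cm in front of the second lens, so d_o2 = 25.318 cm.
Second lens: d_i2 = 1/(1/17.5 - 1/(25.318)) = 56.672 cm.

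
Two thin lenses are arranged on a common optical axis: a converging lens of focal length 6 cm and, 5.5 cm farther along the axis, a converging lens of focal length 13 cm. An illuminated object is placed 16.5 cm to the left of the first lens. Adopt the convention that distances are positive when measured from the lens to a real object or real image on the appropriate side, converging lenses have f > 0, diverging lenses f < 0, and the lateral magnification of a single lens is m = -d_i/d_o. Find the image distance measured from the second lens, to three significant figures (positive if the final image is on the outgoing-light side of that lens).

3.02 cm

First lens: d_i1 = 1/(1/6 - 1/16.5) = 9.429 cm.
Since 9.429 cm > 5.5 cm, the first image lies past the second lens and serves as a virtual object: d_o2 = L - d_i1 = -3.929 cm.
Second lens: d_i2 = 1/(1/13 - 1/(-3.929)) = 3.017 cm.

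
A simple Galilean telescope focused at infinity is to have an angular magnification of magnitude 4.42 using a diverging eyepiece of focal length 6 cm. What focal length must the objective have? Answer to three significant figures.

|M| = f_obj/|f_eye|, so f_obj = |M| x |f_eye| = 4.42 x 6 = 26.520 cm.

26.5 cm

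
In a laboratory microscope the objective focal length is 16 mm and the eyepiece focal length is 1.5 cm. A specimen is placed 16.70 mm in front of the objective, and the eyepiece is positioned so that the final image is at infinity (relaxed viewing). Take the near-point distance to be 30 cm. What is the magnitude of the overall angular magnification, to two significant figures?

460

Convert to cm: f_obj = 16 mm = 1.6 cm; d_o = 16.70 mm = 1.67 cm.
Objective: 1/d_i = 1/f_obj - 1/d_o = 1/1.6 - 1/1.67 = 0.02620 cm^-1, so d_i = 38.171 cm.
m_obj = -d_i/d_o = -38.171/1.67 = -22.857.
Eyepiece angular magnification (image at infinity): M_eye = D/f_e = 30/1.5 = 20.000.
Overall M = m_obj x M_eye = (-22.857)(20.000) = -457.14.
|M| = 457.14.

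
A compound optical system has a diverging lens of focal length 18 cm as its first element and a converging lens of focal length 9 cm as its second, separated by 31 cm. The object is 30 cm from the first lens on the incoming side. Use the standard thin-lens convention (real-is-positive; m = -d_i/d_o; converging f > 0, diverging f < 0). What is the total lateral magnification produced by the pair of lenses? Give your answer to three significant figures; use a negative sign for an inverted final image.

-0.102

First lens: d_i1 = 1/(1/(-18) - 1/30) = -11.250 cm.
m_1 = -(-11.250)/30 = 0.3750.
With d_i1 < 0 the first image is virtual and lies on the object side; the object distance for lens 2 is d_o2 = 31 - (-11.250) = 42.250 cm.
Second lens: d_i2 = 1/(1/9 - 1/(42.250)) = 11.436 cm.
m_2 = -(11.436)/(42.250) = -0.2707.
Total m = m_1 x m_2 = (0.3750)(-0.2707) = -0.1015.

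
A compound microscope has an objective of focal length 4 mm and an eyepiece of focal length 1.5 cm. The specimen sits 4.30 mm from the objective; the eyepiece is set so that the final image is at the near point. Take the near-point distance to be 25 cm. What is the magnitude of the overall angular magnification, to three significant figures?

236

Convert to cm: f_obj = 4 mm = 0.4 cm; d_o = 4.30 mm = 0.43 cm.
Objective: 1/d_i = 1/f_obj - 1/d_o = 1/0.4 - 1/0.43 = 0.17442 cm^-1, so d_i = 5.733 cm.
m_obj = -d_i/d_o = -5.733/0.43 = -13.333.
Eyepiece angular magnification (image at near point): M_eye = 1 + D/f_e = 1 + 25/1.5 = 17.667.
Overall M = m_obj x M_eye = (-13.333)(17.667) = -235.56.
|M| = 235.56.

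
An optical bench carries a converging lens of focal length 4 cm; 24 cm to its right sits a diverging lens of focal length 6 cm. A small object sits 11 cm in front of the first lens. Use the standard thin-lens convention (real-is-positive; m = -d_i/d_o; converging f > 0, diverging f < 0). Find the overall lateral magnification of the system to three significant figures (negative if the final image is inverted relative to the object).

First lens: d_i1 = 1/(1/4 - 1/11) = 6.286 cm.
m_1 = -(6.286)/11 = -0.5714.
Object distance for lens 2: d_o2 = 24 - 6.286 = 17.714 cm.
Second lens: d_i2 = 1/(1/(-6) - 1/(17.714)) = -4.482 cm.
m_2 = -(-4.482)/(17.714) = 0.2530.
Overall magnification: m = m_1 m_2 = -0.1446.

-0.145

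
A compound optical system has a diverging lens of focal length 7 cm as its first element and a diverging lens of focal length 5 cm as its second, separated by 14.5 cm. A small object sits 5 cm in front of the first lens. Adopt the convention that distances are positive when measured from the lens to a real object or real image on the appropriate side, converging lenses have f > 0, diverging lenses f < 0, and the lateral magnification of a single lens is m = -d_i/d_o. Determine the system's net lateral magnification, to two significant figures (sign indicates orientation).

Lens 1: 1/d_i1 = 1/f_1 - 1/d_o1 = 1/(-7) - 1/5 = -0.34286 cm^-1, so d_i1 = -2.917 cm.
m_1 = -(-2.917)/5 = 0.5833.
The intermediate image is virtual, 2.917 cm to the left of lens 1, so d_o2 = L - d_i1 = 14.5 - (-2.917) = 17.417 cm.
Lens 2: 1/d_i2 = 1/f_2 - 1/d_o2 = 1/(-5) - 1/(17.417) = -0.25742 cm^-1, so d_i2 = -3.885 cm.
m_2 = -(-3.885)/(17.417) = 0.2230.
The system's lateral magnification is m_1 m_2 = (0.5833)(0.2230) = 0.1301.

0.13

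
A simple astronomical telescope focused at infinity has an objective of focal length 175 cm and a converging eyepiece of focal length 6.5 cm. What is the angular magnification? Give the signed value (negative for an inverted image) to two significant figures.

-27

M = -f_obj/f_eye = -175/(6.5) = -26.923.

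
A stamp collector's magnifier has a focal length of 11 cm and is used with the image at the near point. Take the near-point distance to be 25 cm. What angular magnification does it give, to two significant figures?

M = 1 + D/f = 1 + 25/11 = 3.273.

3.3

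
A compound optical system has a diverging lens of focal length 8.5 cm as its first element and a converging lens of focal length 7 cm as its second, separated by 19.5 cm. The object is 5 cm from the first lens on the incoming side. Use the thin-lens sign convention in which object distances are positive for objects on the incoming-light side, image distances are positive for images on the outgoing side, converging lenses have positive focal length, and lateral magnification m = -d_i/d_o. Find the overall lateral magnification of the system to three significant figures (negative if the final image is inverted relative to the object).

-0.282

Lens 1: 1/d_i1 = 1/f_1 - 1/d_o1 = 1/(-8.5) - 1/5 = -0.31765 cm^-1, so d_i1 = -3.148 cm.
m_1 = -(-3.148)/5 = 0.6296.
The intermediate image is virtual, 3.148 cm to the left of lens 1, so d_o2 = L - d_i1 = 19.5 - (-3.148) = 22.648 cm.
Lens 2: 1/d_i2 = 1/f_2 - 1/d_o2 = 1/7 - 1/(22.648) = 0.09870 cm^-1, so d_i2 = 10.131 cm.
m_2 = -(10.131)/(22.648) = -0.4473.
Overall magnification: m = m_1 m_2 = -0.2817.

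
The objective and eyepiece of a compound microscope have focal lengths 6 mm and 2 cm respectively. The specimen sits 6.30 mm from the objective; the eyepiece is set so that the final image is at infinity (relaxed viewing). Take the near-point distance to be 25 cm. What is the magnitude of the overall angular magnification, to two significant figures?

Convert to cm: f_obj = 6 mm = 0.6 cm; d_o = 6.30 mm = 0.63 cm.
Objective: 1/d_i = 1/f_obj - 1/d_o = 1/0.6 - 1/0.63 = 0.07937 cm^-1, so d_i = 12.600 cm.
m_obj = -d_i/d_o = -12.600/0.63 = -20.000.
Eyepiece angular magnification (image at infinity): M_eye = D/f_e = 25/2 = 12.500.
Overall M = m_obj x M_eye = (-20.000)(12.500) = -250.00.
|M| = 250.00.

250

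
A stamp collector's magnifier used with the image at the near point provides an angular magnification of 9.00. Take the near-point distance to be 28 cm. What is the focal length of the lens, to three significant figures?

3.50 cm

For the image at the near point, M = 1 + D/f.
f = D/(M - 1) = 28/(9.0 - 1) = 3.500 cm.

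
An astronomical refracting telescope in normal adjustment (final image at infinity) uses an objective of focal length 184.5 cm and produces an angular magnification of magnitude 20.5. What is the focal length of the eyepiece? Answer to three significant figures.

|M| = f_obj/f_eye, so f_eye = f_obj/|M| = 184.5/20.5 = 9.000 cm.

9.00 cm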